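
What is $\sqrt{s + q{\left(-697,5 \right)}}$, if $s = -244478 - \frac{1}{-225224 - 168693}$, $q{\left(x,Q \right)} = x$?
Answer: $\frac{i \sqrt{38043952562916658}}{393917} \approx 495.15 i$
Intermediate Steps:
$s = - \frac{96304040325}{393917}$ ($s = -244478 - \frac{1}{-393917} = -244478 - - \frac{1}{393917} = -244478 + \frac{1}{393917} = - \frac{96304040325}{393917} \approx -2.4448 \cdot 10^{5}$)
$\sqrt{s + q{\left(-697,5 \right)}} = \sqrt{- \frac{96304040325}{393917} - 697} = \sqrt{- \frac{96578600474}{393917}} = \frac{i \sqrt{38043952562916658}}{393917}$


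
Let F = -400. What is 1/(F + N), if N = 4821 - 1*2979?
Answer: 1/1442 ≈ 0.00069348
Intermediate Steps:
N = 1842 (N = 4821 - 2979 = 1842)
1/(F + N) = 1/(-400 + 1842) = 1/1442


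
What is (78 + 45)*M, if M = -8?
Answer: -984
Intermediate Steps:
(78 + 45)*M = (78 + 45)*(-8) = 123*(-8) = -984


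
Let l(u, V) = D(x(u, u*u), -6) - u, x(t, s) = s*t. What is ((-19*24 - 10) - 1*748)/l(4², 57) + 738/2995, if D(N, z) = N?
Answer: -62489/1221960 ≈ -0.051138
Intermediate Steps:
l(u, V) = u³ - u (l(u, V) = (u*u)*u - u = u²*u - u = u³ - u)
((-19*24 - 10) - 1*748)/l(4², 57) + 738/2995 = ((-19*24 - 10) - 1*748)/((4²)³ - 1*4²) + 738/2995 = ((-456 - 10) - 748)/(16³ - 1*16) + 738*(1/2995) = (-466 - 748)/(4096 - 16) + 738/2995 = -1214/4080 + 738/2995 = -1214*1/4080 + 738/2995 = -607/2040 + 738/2995 = -62489/1221960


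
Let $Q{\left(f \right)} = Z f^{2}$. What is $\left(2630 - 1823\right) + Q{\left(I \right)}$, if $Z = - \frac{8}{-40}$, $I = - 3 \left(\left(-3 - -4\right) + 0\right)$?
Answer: $\frac{4044}{5} \approx 808.8$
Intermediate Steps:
$I = -3$ ($I = - 3 \left(\left(-3 + 4\right) + 0\right) = - 3 \left(1 + 0\right) = \left(-3\right) 1 = -3$)
$Z = \frac{1}{5}$ ($Z = \left(-8\right) \left(- \frac{1}{40}\right) = \frac{1}{5} \approx 0.2$)
$Q{\left(f \right)} = \frac{f^{2}}{5}$
$\left(2630 - 1823\right) + Q{\left(I \right)} = \left(2630 - 1823\right) + \frac{\left(-3\right)^{2}}{5} = 807 + \frac{1}{5} \cdot 9 = 807 + \frac{9}{5} = \frac{4044}{5}$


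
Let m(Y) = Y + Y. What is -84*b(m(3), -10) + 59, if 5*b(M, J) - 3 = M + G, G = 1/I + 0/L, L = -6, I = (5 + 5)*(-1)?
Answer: -2263/25 ≈ -90.520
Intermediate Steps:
I = -10 (I = 10*(-1) = -10)
m(Y) = 2*Y
G = -1/10 (G = 1/(-10) + 0/(-6) = 1*(-1/10) + 0*(-1/6) = -1/10 + 0 = -1/10 ≈ -0.10000)
b(M, J) = 29/50 + M/5 (b(M, J) = 3/5 + (M - 1/10)/5 = 3/5 + (-1/10 + M)/5 = 3/5 + (-1/50 + M/5) = 29/50 + M/5)
-84*b(m(3), -10) + 59 = -84*(29/50 + (2*3)/5) + 59 = -84*(29/50 + (1/5)*6) + 59 = -84*(29/50 + 6/5) + 59 = -84*89/50 + 59 = -3738/25 + 59 = -2263/25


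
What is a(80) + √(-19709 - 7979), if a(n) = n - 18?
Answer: 62 + 2*I*√6922 ≈ 62.0 + 166.4*I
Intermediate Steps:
a(n) = -18 + n
a(80) + √(-19709 - 7979) = (-18 + 80) + √(-19709 - 7979) = 62 + √(-27688) = 62 + 2*I*√6922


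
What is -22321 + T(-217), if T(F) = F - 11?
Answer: -22549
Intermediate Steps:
T(F) = -11 + F
-22321 + T(-217) = -22321 + (-11 - 217) = -22321 - 228 = -22549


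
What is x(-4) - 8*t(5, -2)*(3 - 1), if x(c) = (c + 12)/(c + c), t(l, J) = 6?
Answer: -97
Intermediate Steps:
x(c) = (12 + c)/(2*c) (x(c) = (12 + c)/((2*c)) = (12 + c)*(1/(2*c)) = (12 + c)/(2*c))
x(-4) - 8*t(5, -2)*(3 - 1) = (1/2)*(12 - 4)/(-4) - 8*6*(3 - 1) = (1/2)*(-1/4)*8 - 48*2 = -1 - 1*96 = -1 - 96 = -97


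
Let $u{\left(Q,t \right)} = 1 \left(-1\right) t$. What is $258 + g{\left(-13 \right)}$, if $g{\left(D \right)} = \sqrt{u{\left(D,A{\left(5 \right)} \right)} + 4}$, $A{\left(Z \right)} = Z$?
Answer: $258 + i \approx 258.0 + 1.0 i$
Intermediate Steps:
$u{\left(Q,t \right)} = - t$
$g{\left(D \right)} = i$ ($g{\left(D \right)} = \sqrt{\left(-1\right) 5 + 4} = \sqrt{-5 + 4} = \sqrt{-1} = i$)
$258 + g{\left(-13 \right)} = 258 + i$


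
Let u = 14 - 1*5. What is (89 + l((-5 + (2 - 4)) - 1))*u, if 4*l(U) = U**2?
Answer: 945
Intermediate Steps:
l(U) = U**2/4
u = 9 (u = 14 - 5 = 9)
(89 + l((-5 + (2 - 4)) - 1))*u = (89 + ((-5 + (2 - 4)) - 1)**2/4)*9 = (89 + ((-5 - 2) - 1)**2/4)*9 = (89 + (-7 - 1)**2/4)*9 = (89 + (1/4)*(-8)**2)*9 = (89 + (1/4)*64)*9 = (89 + 16)*9 = 105*9 = 945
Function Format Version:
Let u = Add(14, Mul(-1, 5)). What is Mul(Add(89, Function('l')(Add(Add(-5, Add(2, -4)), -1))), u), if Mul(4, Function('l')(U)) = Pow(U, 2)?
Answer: 945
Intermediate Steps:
Function('l')(U) = Mul(Rational(1, 4), Pow(U, 2))
u = 9 (u = Add(14, -5) = 9)
Mul(Add(89, Function('l')(Add(Add(-5, Add(2, -4)), -1))), u) = Mul(Add(89, Mul(Rational(1, 4), Pow(Add(Add(-5, Add(2, -4)), -1), 2))), 9) = Mul(Add(89, Mul(Rational(1, 4), Pow(Add(Add(-5, -2), -1), 2))), 9) = Mul(Add(89, Mul(Rational(1, 4), Pow(Add(-7, -1), 2))), 9) = Mul(Add(89, Mul(Rational(1, 4), Pow(-8, 2))), 9) = Mul(Add(89, Mul(Rational(1, 4), 64)), 9) = Mul(Add(89, 16), 9) = Mul(105, 9) = 945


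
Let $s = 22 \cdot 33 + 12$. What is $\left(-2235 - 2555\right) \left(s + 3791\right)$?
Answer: $-21693910$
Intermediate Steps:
$s = 738$ ($s = 726 + 12 = 738$)
$\left(-2235 - 2555\right) \left(s + 3791\right) = \left(-2235 - 2555\right) \left(738 + 3791\right) = \left(-4790\right) 4529 = -21693910$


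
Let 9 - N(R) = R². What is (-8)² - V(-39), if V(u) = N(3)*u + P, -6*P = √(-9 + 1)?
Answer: 64 + I*√2/3 ≈ 64.0 + 0.4714*I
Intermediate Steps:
N(R) = 9 - R²
P = -I*√2/3 (P = -√(-9 + 1)/6 = -I*√2/3 ≈ -0.4714*I)
V(u) = -I*√2/3 (V(u) = (9 - 1*3²)*u - I*√2/3 = (9 - 1*9)*u - I*√2/3 = (9 - 9)*u - I*√2/3 = 0*u - I*√2/3 = 0 - I*√2/3 = -I*√2/3)
(-8)² - V(-39) = (-8)² - (-1)*I*√2/3 = 64 + I*√2/3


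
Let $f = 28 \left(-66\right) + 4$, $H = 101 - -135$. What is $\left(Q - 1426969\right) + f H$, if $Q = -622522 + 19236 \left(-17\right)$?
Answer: $-2811687$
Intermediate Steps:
$H = 236$ ($H = 101 + 135 = 236$)
$f = -1844$ ($f = -1848 + 4 = -1844$)
$Q = -949534$ ($Q = -622522 - 327012 = -949534$)
$\left(Q - 1426969\right) + f H = \left(-949534 - 1426969\right) - 435184 = -2376503 - 435184 = -2811687$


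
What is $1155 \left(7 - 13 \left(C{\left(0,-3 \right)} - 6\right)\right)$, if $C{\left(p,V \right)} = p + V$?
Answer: $143220$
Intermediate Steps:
$C{\left(p,V \right)} = V + p$
$1155 \left(7 - 13 \left(C{\left(0,-3 \right)} - 6\right)\right) = 1155 \left(7 - 13 \left(\left(-3 + 0\right) - 6\right)\right) = 1155 \left(7 - 13 \left(-3 - 6\right)\right) = 1155 \left(7 - -117\right) = 1155 \left(7 + 117\right) = 1155 \cdot 124 = 143220$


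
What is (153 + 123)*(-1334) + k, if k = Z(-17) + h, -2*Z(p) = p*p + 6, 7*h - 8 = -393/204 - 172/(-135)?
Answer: -23668914739/64260 ≈ -3.6833e+5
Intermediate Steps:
h = 67451/64260 (h = 8/7 + (-393/204 - 172/(-135))/7 = 8/7 + (-393*1/204 - 172*(-1/135))/7 = 8/7 + (-131/68 + 172/135)/7 = 8/7 + (⅐)*(-5989/9180) = 8/7 - 5989/64260 = 67451/64260 ≈ 1.0497)
Z(p) = -3 - p²/2 (Z(p) = -(p*p + 6)/2 = -(p² + 6)/2 = -(6 + p²)/2 = -3 - p²/2)
k = -9410899/64260 (k = (-3 - ½*(-17)²) + 67451/64260 = (-3 - ½*289) + 67451/64260 = (-3 - 289/2) + 67451/64260 = -295/2 + 67451/64260 = -9410899/64260 ≈ -146.45)
(153 + 123)*(-1334) + k = (153 + 123)*(-1334) - 9410899/64260 = 276*(-1334) - 9410899/64260 = -368184 - 9410899/64260 = -23668914739/64260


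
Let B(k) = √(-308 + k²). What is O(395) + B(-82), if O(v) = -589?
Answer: -589 + 4*√401 ≈ -508.90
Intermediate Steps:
O(395) + B(-82) = -589 + √(-308 + (-82)²) = -589 + √(-308 + 6724) = -589 + √6416 = -589 + 4*√401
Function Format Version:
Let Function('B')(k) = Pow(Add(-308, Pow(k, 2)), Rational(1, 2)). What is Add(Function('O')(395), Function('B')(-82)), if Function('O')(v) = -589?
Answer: Add(-589, Mul(4, Pow(401, Rational(1, 2)))) ≈ -508.90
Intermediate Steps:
Add(Function('O')(395), Function('B')(-82)) = Add(-589, Pow(Add(-308, Pow(-82, 2)), Rational(1, 2))) = Add(-589, Pow(Add(-308, 6724), Rational(1, 2))) = Add(-589, Pow(6416, Rational(1, 2))) = Add(-589, Mul(4, Pow(401, Rational(1, 2))))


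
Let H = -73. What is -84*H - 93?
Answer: 6039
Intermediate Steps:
-84*H - 93 = -84*(-73) - 93 = 6132 - 93 = 6039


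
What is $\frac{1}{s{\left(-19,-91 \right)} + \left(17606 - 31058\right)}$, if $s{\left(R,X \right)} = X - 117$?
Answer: $- \frac{1}{13660} \approx -7.3206 \cdot 10^{-5}$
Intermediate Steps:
$s{\left(R,X \right)} = -117 + X$
$\frac{1}{s{\left(-19,-91 \right)} + \left(17606 - 31058\right)} = \frac{1}{\left(-117 - 91\right) + \left(17606 - 31058\right)} = \frac{1}{-208 + \left(17606 - 31058\right)} = \frac{1}{-208 - 13452} = \frac{1}{-13660} = - \frac{1}{13660}$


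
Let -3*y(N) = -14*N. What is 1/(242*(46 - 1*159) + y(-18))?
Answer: -1/27430 ≈ -3.6456e-5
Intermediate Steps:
y(N) = 14*N/3 (y(N) = -(-14)*N/3 = 14*N/3)
1/(242*(46 - 1*159) + y(-18)) = 1/(242*(46 - 1*159) + (14/3)*(-18)) = 1/(242*(46 - 159) - 84) = 1/(242*(-113) - 84) = 1/(-27346 - 84) = 1/(-27430) = -1/27430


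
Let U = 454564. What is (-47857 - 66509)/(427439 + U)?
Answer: -38122/294001 ≈ -0.12967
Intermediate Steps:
(-47857 - 66509)/(427439 + U) = (-47857 - 66509)/(427439 + 454564) = -114366/882003 = -114366*1/882003 = -38122/294001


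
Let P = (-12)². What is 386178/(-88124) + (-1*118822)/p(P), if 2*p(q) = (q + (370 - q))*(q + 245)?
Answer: -19131184849/3170921830 ≈ -6.0333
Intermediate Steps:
P = 144
p(q) = 45325 + 185*q (p(q) = ((q + (370 - q))*(q + 245))/2 = (370*(245 + q))/2 = (90650 + 370*q)/2 = 45325 + 185*q)
386178/(-88124) + (-1*118822)/p(P) = 386178/(-88124) + (-1*118822)/(45325 + 185*144) = 386178*(-1/88124) - 118822/(45325 + 26640) = -193089/44062 - 118822/71965 = -19131184849/3170921830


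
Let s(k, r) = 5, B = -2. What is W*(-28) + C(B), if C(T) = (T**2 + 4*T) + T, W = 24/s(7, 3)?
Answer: -702/5 ≈ -140.40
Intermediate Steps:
W = 24/5 ≈ 4.8000
C(T) = T**2 + 5*T
W*(-28) + C(B) = (24/5)*(-28) - 2*(5 - 2) = -672/5 - 2*3 = -672/5 - 6 = -702/5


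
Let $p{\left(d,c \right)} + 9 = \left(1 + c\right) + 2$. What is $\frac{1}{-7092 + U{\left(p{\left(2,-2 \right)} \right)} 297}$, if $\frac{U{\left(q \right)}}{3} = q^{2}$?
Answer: $\frac{1}{49932} \approx 2.0027 \cdot 10^{-5}$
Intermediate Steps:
$p{\left(d,c \right)} = -6 + c$ ($p{\left(d,c \right)} = -9 + \left(\left(1 + c\right) + 2\right) = -9 + \left(3 + c\right) = -6 + c$)
$U{\left(q \right)} = 3 q^{2}$
$\frac{1}{-7092 + U{\left(p{\left(2,-2 \right)} \right)} 297} = \frac{1}{-7092 + 3 \left(-6 - 2\right)^{2} \cdot 297} = \frac{1}{-7092 + 3 \left(-8\right)^{2} \cdot 297} = \frac{1}{-7092 + 3 \cdot 64 \cdot 297} = \frac{1}{-7092 + 192 \cdot 297} = \frac{1}{-7092 + 57024} = \frac{1}{49932}$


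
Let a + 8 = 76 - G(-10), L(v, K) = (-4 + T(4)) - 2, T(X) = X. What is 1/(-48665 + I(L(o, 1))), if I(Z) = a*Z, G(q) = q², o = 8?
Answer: -1/48601 ≈ -2.0576e-5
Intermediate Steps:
L(v, K) = -2 (L(v, K) = (-4 + 4) - 2 = 0 - 2 = -2)
a = -32 (a = -8 + (76 - 1*(-10)²) = -8 + (76 - 1*100) = -8 + (76 - 100) = -8 - 24 = -32)
I(Z) = -32*Z
1/(-48665 + I(L(o, 1))) = 1/(-48665 - 32*(-2)) = 1/(-48665 + 64) = 1/(-48601) = -1/48601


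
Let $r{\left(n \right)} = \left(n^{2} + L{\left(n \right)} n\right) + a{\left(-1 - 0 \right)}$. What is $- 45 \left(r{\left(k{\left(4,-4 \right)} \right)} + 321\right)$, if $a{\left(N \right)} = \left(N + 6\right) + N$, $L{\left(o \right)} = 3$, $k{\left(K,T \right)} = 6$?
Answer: $-17055$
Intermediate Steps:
$a{\left(N \right)} = 6 + 2 N$ ($a{\left(N \right)} = \left(6 + N\right) + N = 6 + 2 N$)
$r{\left(n \right)} = 4 + n^{2} + 3 n$ ($r{\left(n \right)} = \left(n^{2} + 3 n\right) + \left(6 + 2 \left(-1 - 0\right)\right) = \left(n^{2} + 3 n\right) + \left(6 + 2 \left(-1 + 0\right)\right) = \left(n^{2} + 3 n\right) + \left(6 + 2 \left(-1\right)\right) = \left(n^{2} + 3 n\right) + \left(6 - 2\right) = \left(n^{2} + 3 n\right) + 4 = 4 + n^{2} + 3 n$)
$- 45 \left(r{\left(k{\left(4,-4 \right)} \right)} + 321\right) = - 45 \left(\left(4 + 6^{2} + 3 \cdot 6\right) + 321\right) = - 45 \left(\left(4 + 36 + 18\right) + 321\right) = - 45 \left(58 + 321\right) = \left(-45\right) 379 = -17055$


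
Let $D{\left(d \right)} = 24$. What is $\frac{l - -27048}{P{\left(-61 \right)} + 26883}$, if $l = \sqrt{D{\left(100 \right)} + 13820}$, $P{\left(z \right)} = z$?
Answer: $\frac{13524}{13411} + \frac{\sqrt{3461}}{13411} \approx 1.0128$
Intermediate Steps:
$l = 2 \sqrt{3461}$ ($l = \sqrt{24 + 13820} = \sqrt{13844} = 2 \sqrt{3461} \approx 117.66$)
$\frac{l - -27048}{P{\left(-61 \right)} + 26883} = \frac{2 \sqrt{3461} - -27048}{-61 + 26883} = \frac{2 \sqrt{3461} + 27048}{26822} = \left(27048 + 2 \sqrt{3461}\right) \frac{1}{26822} = \frac{13524}{13411} + \frac{\sqrt{3461}}{13411}$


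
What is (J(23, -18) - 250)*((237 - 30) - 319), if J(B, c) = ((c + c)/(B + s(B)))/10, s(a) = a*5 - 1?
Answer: 19182016/685 ≈ 28003.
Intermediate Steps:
s(a) = -1 + 5*a (s(a) = 5*a - 1 = -1 + 5*a)
J(B, c) = c/(5*(-1 + 6*B)) (J(B, c) = ((c + c)/(B + (-1 + 5*B)))/10 = ((2*c)/(-1 + 6*B))*(⅒) = (2*c/(-1 + 6*B))*(⅒) = c/(5*(-1 + 6*B)))
(J(23, -18) - 250)*((237 - 30) - 319) = ((⅕)*(-18)/(-1 + 6*23) - 250)*((237 - 30) - 319) = ((⅕)*(-18)/(-1 + 138) - 250)*(207 - 319) = ((⅕)*(-18)/137 - 250)*(-112) = ((⅕)*(-18)*(1/137) - 250)*(-112) = (-18/685 - 250)*(-112) = -171268/685*(-112) = 19182016/685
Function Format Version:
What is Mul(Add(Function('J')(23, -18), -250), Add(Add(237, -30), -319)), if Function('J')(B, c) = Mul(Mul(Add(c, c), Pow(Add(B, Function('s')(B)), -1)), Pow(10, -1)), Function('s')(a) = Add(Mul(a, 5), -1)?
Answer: Rational(19182016, 685) ≈ 28003.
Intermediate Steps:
Function('s')(a) = Add(-1, Mul(5, a)) (Function('s')(a) = Add(Mul(5, a), -1) = Add(-1, Mul(5, a)))
Function('J')(B, c) = Mul(Rational(1, 5), c, Pow(Add(-1, Mul(6, B)), -1)) (Function('J')(B, c) = Mul(Mul(Add(c, c), Pow(Add(B, Add(-1, Mul(5, B))), -1)), Pow(10, -1)) = Mul(Mul(Mul(2, c), Pow(Add(-1, Mul(6, B)), -1)), Rational(1, 10)) = Mul(Mul(2, c, Pow(Add(-1, Mul(6, B)), -1)), Rational(1, 10)) = Mul(Rational(1, 5), c, Pow(Add(-1, Mul(6, B)), -1)))
Mul(Add(Function('J')(23, -18), -250), Add(Add(237, -30), -319)) = Mul(Add(Mul(Rational(1, 5), -18, Pow(Add(-1, Mul(6, 23)), -1)), -250), Add(Add(237, -30), -319)) = Mul(Add(Mul(Rational(1, 5), -18, Pow(Add(-1, 138), -1)), -250), Add(207, -319)) = Mul(Add(Mul(Rational(1, 5), -18, Pow(137, -1)), -250), -112) = Mul(Add(Mul(Rational(1, 5), -18, Rational(1, 137)), -250), -112) = Mul(Add(Rational(-18, 685), -250), -112) = Mul(Rational(-171268, 685), -112) = Rational(19182016, 685)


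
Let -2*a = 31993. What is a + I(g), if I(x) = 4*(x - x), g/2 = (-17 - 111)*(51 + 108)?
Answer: -31993/2 ≈ -15997.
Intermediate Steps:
a = -31993/2 (a = -½*31993 = -31993/2 ≈ -15997.)
g = -40704 (g = 2*((-17 - 111)*(51 + 108)) = 2*(-128*159) = 2*(-20352) = -40704)
I(x) = 0 (I(x) = 4*0 = 0)
a + I(g) = -31993/2 + 0 = -31993/2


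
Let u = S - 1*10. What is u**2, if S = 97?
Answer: 7569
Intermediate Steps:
u = 87 (u = 97 - 1*10 = 97 - 10 = 87)
u**2 = 87**2 = 7569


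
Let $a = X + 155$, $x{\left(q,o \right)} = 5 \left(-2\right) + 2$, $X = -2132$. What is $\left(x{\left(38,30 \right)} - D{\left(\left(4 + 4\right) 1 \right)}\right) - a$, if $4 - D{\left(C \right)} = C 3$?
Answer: $1989$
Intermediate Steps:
$x{\left(q,o \right)} = -8$ ($x{\left(q,o \right)} = -10 + 2 = -8$)
$a = -1977$ ($a = -2132 + 155 = -1977$)
$D{\left(C \right)} = 4 - 3 C$ ($D{\left(C \right)} = 4 - C 3 = 4 - 3 C$)
$\left(x{\left(38,30 \right)} - D{\left(\left(4 + 4\right) 1 \right)}\right) - a = \left(-8 - \left(4 - 3 \left(4 + 4\right) 1\right)\right) - -1977 = \left(-8 - \left(4 - 3 \cdot 8 \cdot 1\right)\right) + 1977 = \left(-8 - \left(4 - 24\right)\right) + 1977 = \left(-8 - -20\right) + 1977 = \left(-8 + 20\right) + 1977 = 12 + 1977 = 1989$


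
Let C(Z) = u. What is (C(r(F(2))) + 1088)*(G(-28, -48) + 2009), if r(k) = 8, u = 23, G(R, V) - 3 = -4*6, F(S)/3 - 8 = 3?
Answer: 2208668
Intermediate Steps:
F(S) = 33 (F(S) = 24 + 3*3 = 24 + 9 = 33)
G(R, V) = -21 (G(R, V) = 3 - 4*6 = 3 - 24 = -21)
C(Z) = 23
(C(r(F(2))) + 1088)*(G(-28, -48) + 2009) = (23 + 1088)*(-21 + 2009) = 1111*1988 = 2208668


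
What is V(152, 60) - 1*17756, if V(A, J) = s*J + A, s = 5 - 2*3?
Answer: -17664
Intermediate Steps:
s = -1 (s = 5 - 6 = -1)
V(A, J) = A - J (V(A, J) = -J + A = A - J)
V(152, 60) - 1*17756 = (152 - 1*60) - 1*17756 = (152 - 60) - 17756 = 92 - 17756 = -17664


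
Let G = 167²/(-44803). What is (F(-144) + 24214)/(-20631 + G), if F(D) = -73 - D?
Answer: -1088040855/924358582 ≈ -1.1771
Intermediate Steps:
G = -27889/44803 (G = 27889*(-1/44803) = -27889/44803 ≈ -0.62248)
(F(-144) + 24214)/(-20631 + G) = ((-73 - 1*(-144)) + 24214)/(-20631 - 27889/44803) = ((-73 + 144) + 24214)/(-924358582/44803) = (71 + 24214)*(-44803/924358582) = 24285*(-44803/924358582) = -1088040855/924358582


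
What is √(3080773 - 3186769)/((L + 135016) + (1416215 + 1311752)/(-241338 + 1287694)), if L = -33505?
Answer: 23019832*I*√219/106219371883 ≈ 0.0032072*I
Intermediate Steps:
√(3080773 - 3186769)/((L + 135016) + (1416215 + 1311752)/(-241338 + 1287694)) = √(3080773 - 3186769)/((-33505 + 135016) + (1416215 + 1311752)/(-241338 + 1287694)) = √(-105996)/(101511 + 2727967/1046356) = (22*I*√219)/(101511 + 2727967*(1/1046356)) = (22*I*√219)/(101511 + 2727967/1046356) = (22*I*√219)/(106219371883/1046356) = (22*I*√219)*(1046356/106219371883) = 23019832*I*√219/106219371883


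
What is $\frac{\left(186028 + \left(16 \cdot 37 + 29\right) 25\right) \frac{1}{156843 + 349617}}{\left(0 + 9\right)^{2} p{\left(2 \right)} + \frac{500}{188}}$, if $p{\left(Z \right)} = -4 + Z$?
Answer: $- \frac{9472991}{3792878940} \approx -0.0024976$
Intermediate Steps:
$\frac{\left(186028 + \left(16 \cdot 37 + 29\right) 25\right) \frac{1}{156843 + 349617}}{\left(0 + 9\right)^{2} p{\left(2 \right)} + \frac{500}{188}} = \frac{\left(186028 + \left(16 \cdot 37 + 29\right) 25\right) \frac{1}{156843 + 349617}}{\left(0 + 9\right)^{2} \left(-4 + 2\right) + \frac{500}{188}} = \frac{\left(186028 + \left(592 + 29\right) 25\right) \frac{1}{506460}}{9^{2} \left(-2\right) + 500 \cdot \frac{1}{188}} = \frac{\left(186028 + 621 \cdot 25\right) \frac{1}{506460}}{81 \left(-2\right) + \frac{125}{47}} = \frac{\left(186028 + 15525\right) \frac{1}{506460}}{-162 + \frac{125}{47}} = \frac{201553 \cdot \frac{1}{506460}}{- \frac{7489}{47}} = \frac{201553}{506460} \left(- \frac{47}{7489}\right) = - \frac{9472991}{3792878940}$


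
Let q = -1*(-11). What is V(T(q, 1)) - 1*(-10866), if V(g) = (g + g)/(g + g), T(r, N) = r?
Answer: 10867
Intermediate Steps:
q = 11
V(g) = 1 (V(g) = (2*g)/((2*g)) = (2*g)*(1/(2*g)) = 1)
V(T(q, 1)) - 1*(-10866) = 1 - 1*(-10866) = 1 + 10866 = 10867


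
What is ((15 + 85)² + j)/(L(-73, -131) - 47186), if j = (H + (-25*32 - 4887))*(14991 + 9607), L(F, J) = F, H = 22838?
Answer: -421890298/47259 ≈ -8927.2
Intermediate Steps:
j = 421880298 (j = (22838 + (-25*32 - 4887))*(14991 + 9607) = (22838 + (-800 - 4887))*24598 = (22838 - 5687)*24598 = 17151*24598 = 421880298)
((15 + 85)² + j)/(L(-73, -131) - 47186) = ((15 + 85)² + 421880298)/(-73 - 47186) = (100² + 421880298)/(-47259) = (10000 + 421880298)*(-1/47259) = 421890298*(-1/47259) = -421890298/47259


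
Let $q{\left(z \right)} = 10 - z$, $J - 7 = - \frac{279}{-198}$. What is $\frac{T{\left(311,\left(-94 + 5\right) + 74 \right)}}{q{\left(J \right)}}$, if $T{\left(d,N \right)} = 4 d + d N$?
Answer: $- \frac{75262}{35} \approx -2150.3$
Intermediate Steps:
$J = \frac{185}{22}$ ($J = 7 - \frac{279}{-198} = 7 - - \frac{31}{22} = 7 + \frac{31}{22} = \frac{185}{22} \approx 8.4091$)
$T{\left(d,N \right)} = 4 d + N d$
$\frac{T{\left(311,\left(-94 + 5\right) + 74 \right)}}{q{\left(J \right)}} = \frac{311 \left(4 + \left(\left(-94 + 5\right) + 74\right)\right)}{10 - \frac{185}{22}} = \frac{311 \left(4 + \left(-89 + 74\right)\right)}{10 - \frac{185}{22}} = \frac{311 \left(4 - 15\right)}{\frac{35}{22}} = 311 \left(-11\right) \frac{22}{35} = \left(-3421\right) \frac{22}{35} = - \frac{75262}{35}$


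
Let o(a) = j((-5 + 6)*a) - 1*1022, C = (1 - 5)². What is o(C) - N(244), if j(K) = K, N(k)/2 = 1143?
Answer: -3292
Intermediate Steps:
N(k) = 2286 (N(k) = 2*1143 = 2286)
C = 16 (C = (-4)² = 16)
o(a) = -1022 + a (o(a) = (-5 + 6)*a - 1*1022 = 1*a - 1022 = a - 1022 = -1022 + a)
o(C) - N(244) = (-1022 + 16) - 1*2286 = -1006 - 2286 = -3292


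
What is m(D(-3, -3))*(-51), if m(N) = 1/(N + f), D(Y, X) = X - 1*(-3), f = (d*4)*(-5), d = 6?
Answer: 17/40 ≈ 0.42500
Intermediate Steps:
f = -120 (f = (6*4)*(-5) = 24*(-5) = -120)
D(Y, X) = 3 + X (D(Y, X) = X + 3 = 3 + X)
m(N) = 1/(-120 + N) (m(N) = 1/(N - 120) = 1/(-120 + N))
m(D(-3, -3))*(-51) = -51/(-120 + (3 - 3)) = -51/(-120 + 0) = -51/(-120) = -1/120*(-51) = 17/40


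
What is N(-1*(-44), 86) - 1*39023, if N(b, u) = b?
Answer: -38979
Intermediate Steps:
N(-1*(-44), 86) - 1*39023 = -1*(-44) - 1*39023 = 44 - 39023 = -38979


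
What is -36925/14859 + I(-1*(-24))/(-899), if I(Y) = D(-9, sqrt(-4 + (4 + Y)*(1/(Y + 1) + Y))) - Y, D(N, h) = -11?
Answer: -32675510/13358241 ≈ -2.4461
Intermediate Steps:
I(Y) = -11 - Y
-36925/14859 + I(-1*(-24))/(-899) = -36925/14859 + (-11 - (-1)*(-24))/(-899) = -36925*1/14859 + (-11 - 1*24)*(-1/899) = -36925/14859 + (-11 - 24)*(-1/899) = -36925/14859 - 35*(-1/899) = -36925/14859 + 35/899 = -32675510/13358241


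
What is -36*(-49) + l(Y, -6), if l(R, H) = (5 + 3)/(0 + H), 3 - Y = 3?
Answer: 5288/3 ≈ 1762.7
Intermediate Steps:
Y = 0 (Y = 3 - 1*3 = 3 - 3 = 0)
l(R, H) = 8/H
-36*(-49) + l(Y, -6) = -36*(-49) + 8/(-6) = 1764 + 8*(-⅙) = 1764 - 4/3 = 5288/3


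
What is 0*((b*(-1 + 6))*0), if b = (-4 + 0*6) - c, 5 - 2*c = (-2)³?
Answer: 0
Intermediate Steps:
c = 13/2 (c = 5/2 - ½*(-2)³ = 5/2 - ½*(-8) = 5/2 + 4 = 13/2 ≈ 6.5000)
b = -21/2 (b = (-4 + 0*6) - 1*13/2 = (-4 + 0) - 13/2 = -4 - 13/2 = -21/2 ≈ -10.500)
0*((b*(-1 + 6))*0) = 0*(-21*(-1 + 6)/2*0) = 0*(-21/2*5*0) = 0*(-105/2*0) = 0*0 = 0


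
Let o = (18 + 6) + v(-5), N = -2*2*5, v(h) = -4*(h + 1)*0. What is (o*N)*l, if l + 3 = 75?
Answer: -34560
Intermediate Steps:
l = 72 (l = -3 + 75 = 72)
v(h) = 0 (v(h) = -4*(1 + h)*0 = (-4 - 4*h)*0 = 0)
N = -20 (N = -4*5 = -20)
o = 24 (o = (18 + 6) + 0 = 24 + 0 = 24)
(o*N)*l = (24*(-20))*72 = -480*72 = -34560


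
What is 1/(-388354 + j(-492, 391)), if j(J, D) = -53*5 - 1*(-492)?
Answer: -1/388127 ≈ -2.5765e-6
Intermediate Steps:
j(J, D) = 227 (j(J, D) = -265 + 492 = 227)
1/(-388354 + j(-492, 391)) = 1/(-388354 + 227) = 1/(-388127) = -1/388127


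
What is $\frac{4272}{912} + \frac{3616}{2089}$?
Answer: $\frac{254625}{39691} \approx 6.4152$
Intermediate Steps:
$\frac{4272}{912} + \frac{3616}{2089} = 4272 \cdot \frac{1}{912} + 3616 \cdot \frac{1}{2089} = \frac{89}{19} + \frac{3616}{2089} = \frac{254625}{39691}$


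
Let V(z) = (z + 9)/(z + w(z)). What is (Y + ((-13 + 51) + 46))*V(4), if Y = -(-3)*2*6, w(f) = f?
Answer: 195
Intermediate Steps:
Y = 36 (Y = -3*(-2)*6 = 6*6 = 36)
V(z) = (9 + z)/(2*z) (V(z) = (z + 9)/(z + z) = (9 + z)/((2*z)) = (9 + z)*(1/(2*z)) = (9 + z)/(2*z))
(Y + ((-13 + 51) + 46))*V(4) = (36 + ((-13 + 51) + 46))*((½)*(9 + 4)/4) = (36 + (38 + 46))*((½)*(¼)*13) = (36 + 84)*(13/8) = 120*(13/8) = 195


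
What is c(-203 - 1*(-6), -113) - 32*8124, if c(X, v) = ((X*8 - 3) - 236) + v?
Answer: -261896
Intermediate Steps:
c(X, v) = -239 + v + 8*X (c(X, v) = ((8*X - 3) - 236) + v = ((-3 + 8*X) - 236) + v = (-239 + 8*X) + v = -239 + v + 8*X)
c(-203 - 1*(-6), -113) - 32*8124 = (-239 - 113 + 8*(-203 - 1*(-6))) - 32*8124 = (-239 - 113 + 8*(-203 + 6)) - 1*259968 = (-239 - 113 + 8*(-197)) - 259968 = (-239 - 113 - 1576) - 259968 = -1928 - 259968 = -261896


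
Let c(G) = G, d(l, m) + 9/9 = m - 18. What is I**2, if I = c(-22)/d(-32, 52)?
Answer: 4/9 ≈ 0.44444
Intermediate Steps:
d(l, m) = -19 + m (d(l, m) = -1 + (m - 18) = -1 + (-18 + m) = -19 + m)
I = -2/3 (I = -22/(-19 + 52) = -22/33 = -22*1/33 = -2/3 ≈ -0.66667)
I**2 = (-2/3)**2 = 4/9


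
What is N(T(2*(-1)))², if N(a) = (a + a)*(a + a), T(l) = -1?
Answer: 16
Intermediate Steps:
N(a) = 4*a² (N(a) = (2*a)*(2*a) = 4*a²)
N(T(2*(-1)))² = (4*(-1)²)² = (4*1)² = 4² = 16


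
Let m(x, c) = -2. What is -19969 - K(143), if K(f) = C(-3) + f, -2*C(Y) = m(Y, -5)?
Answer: -20113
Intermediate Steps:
C(Y) = 1 (C(Y) = -½*(-2) = 1)
K(f) = 1 + f
-19969 - K(143) = -19969 - (1 + 143) = -19969 - 1*144 = -19969 - 144 = -20113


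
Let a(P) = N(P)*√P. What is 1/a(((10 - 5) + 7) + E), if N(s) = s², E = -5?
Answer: √7/343 ≈ 0.0077136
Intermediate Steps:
a(P) = P^(5/2) (a(P) = P²*√P = P^(5/2))
1/a(((10 - 5) + 7) + E) = 1/((((10 - 5) + 7) - 5)^(5/2)) = 1/(((5 + 7) - 5)^(5/2)) = 1/((12 - 5)^(5/2)) = 1/(7^(5/2)) = 1/(49*√7) = √7/343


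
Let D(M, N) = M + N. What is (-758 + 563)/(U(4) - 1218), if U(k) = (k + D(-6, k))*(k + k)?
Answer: 195/1202 ≈ 0.16223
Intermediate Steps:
U(k) = 2*k*(-6 + 2*k) (U(k) = (k + (-6 + k))*(k + k) = (-6 + 2*k)*(2*k) = 2*k*(-6 + 2*k))
(-758 + 563)/(U(4) - 1218) = (-758 + 563)/(4*4*(-3 + 4) - 1218) = -195/(4*4*1 - 1218) = -195/(16 - 1218) = -195/(-1202) = -1/1202*(-195) = 195/1202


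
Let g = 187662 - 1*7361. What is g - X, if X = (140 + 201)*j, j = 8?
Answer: 177573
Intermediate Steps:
X = 2728 (X = (140 + 201)*8 = 341*8 = 2728)
g = 180301 (g = 187662 - 7361 = 180301)
g - X = 180301 - 1*2728 = 180301 - 2728 = 177573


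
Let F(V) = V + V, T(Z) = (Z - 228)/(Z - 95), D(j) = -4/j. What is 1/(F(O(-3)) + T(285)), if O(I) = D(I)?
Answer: 30/89 ≈ 0.33708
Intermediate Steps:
O(I) = -4/I
T(Z) = (-228 + Z)/(-95 + Z)
F(V) = 2*V
1/(F(O(-3)) + T(285)) = 1/(2*(-4/(-3)) + (-228 + 285)/(-95 + 285)) = 1/(2*(-4*(-1/3)) + 57/190) = 1/(2*(4/3) + (1/190)*57) = 1/(8/3 + 3/10) = 1/(89/30) = 30/89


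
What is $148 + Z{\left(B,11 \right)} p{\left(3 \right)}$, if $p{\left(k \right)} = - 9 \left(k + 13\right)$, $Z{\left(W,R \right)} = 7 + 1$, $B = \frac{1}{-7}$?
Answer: $-1004$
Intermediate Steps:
$B = - \frac{1}{7} \approx -0.14286$
$Z{\left(W,R \right)} = 8$
$p{\left(k \right)} = -117 - 9 k$ ($p{\left(k \right)} = - 9 \left(13 + k\right) = -117 - 9 k$)
$148 + Z{\left(B,11 \right)} p{\left(3 \right)} = 148 + 8 \left(-117 - 27\right) = 148 + 8 \left(-144\right) = 148 - 1152 = -1004$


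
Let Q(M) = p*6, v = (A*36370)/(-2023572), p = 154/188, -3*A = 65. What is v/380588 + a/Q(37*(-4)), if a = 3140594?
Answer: 4372301067210240473/6842461842216 ≈ 6.3900e+5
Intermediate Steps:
A = -65/3 (A = -⅓*65 = -65/3 ≈ -21.667)
p = 77/94 (p = 154*(1/188) = 77/94 ≈ 0.81915)
v = 1182025/3035358 (v = -65/3*36370/(-2023572) = -2364050/3*(-1/2023572) = 1182025/3035358 ≈ 0.38942)
Q(M) = 231/47 (Q(M) = (77/94)*6 = 231/47)
v/380588 + a/Q(37*(-4)) = (1182025/3035358)/380588 + 3140594/(231/47) = (1182025/3035358)*(1/380588) + 3140594*(47/231) = 90925/88863140808 + 147607918/231 = 4372301067210240473/6842461842216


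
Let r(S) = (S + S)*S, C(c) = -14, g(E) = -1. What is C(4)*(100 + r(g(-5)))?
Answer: -1428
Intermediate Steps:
r(S) = 2*S**2 (r(S) = (2*S)*S = 2*S**2)
C(4)*(100 + r(g(-5))) = -14*(100 + 2*(-1)**2) = -14*(100 + 2*1) = -14*(100 + 2) = -14*102 = -1428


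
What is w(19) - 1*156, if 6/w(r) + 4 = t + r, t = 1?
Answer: -1245/8 ≈ -155.63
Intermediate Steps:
w(r) = 6/(-3 + r) (w(r) = 6/(-4 + (1 + r)) = 6/(-3 + r))
w(19) - 1*156 = 6/(-3 + 19) - 1*156 = 6/16 - 156 = 6*(1/16) - 156 = 3/8 - 156 = -1245/8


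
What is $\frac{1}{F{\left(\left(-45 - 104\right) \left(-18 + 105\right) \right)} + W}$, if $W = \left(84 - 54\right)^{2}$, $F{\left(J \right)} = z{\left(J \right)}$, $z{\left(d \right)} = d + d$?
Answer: $- \frac{1}{25026} \approx -3.9958 \cdot 10^{-5}$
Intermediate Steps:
$z{\left(d \right)} = 2 d$
$F{\left(J \right)} = 2 J$
$W = 900$ ($W = 30^{2} = 900$)
$\frac{1}{F{\left(\left(-45 - 104\right) \left(-18 + 105\right) \right)} + W} = \frac{1}{2 \left(-45 - 104\right) \left(-18 + 105\right) + 900} = \frac{1}{2 \left(\left(-149\right) 87\right) + 900} = \frac{1}{2 \left(-12963\right) + 900} = \frac{1}{-25926 + 900} = \frac{1}{-25026} = - \frac{1}{25026}$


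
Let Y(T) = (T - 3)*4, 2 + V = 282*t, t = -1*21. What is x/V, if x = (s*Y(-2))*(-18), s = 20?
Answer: -1800/1481 ≈ -1.2154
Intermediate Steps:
t = -21
V = -5924 (V = -2 + 282*(-21) = -2 - 5922 = -5924)
Y(T) = -12 + 4*T (Y(T) = (-3 + T)*4 = -12 + 4*T)
x = 7200 (x = (20*(-12 + 4*(-2)))*(-18) = (20*(-12 - 8))*(-18) = (20*(-20))*(-18) = -400*(-18) = 7200)
x/V = 7200/(-5924) = 7200*(-1/5924) = -1800/1481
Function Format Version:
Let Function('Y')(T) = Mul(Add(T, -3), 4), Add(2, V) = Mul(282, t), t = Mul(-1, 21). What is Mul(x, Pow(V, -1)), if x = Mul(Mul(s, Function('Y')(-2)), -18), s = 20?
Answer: Rational(-1800, 1481) ≈ -1.2154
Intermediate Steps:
t = -21
V = -5924 (V = Add(-2, Mul(282, -21)) = Add(-2, -5922) = -5924)
Function('Y')(T) = Add(-12, Mul(4, T)) (Function('Y')(T) = Mul(Add(-3, T), 4) = Add(-12, Mul(4, T)))
x = 7200 (x = Mul(Mul(20, Add(-12, Mul(4, -2))), -18) = Mul(Mul(20, Add(-12, -8)), -18) = Mul(Mul(20, -20), -18) = Mul(-400, -18) = 7200)
Mul(x, Pow(V, -1)) = Mul(7200, Pow(-5924, -1)) = Mul(7200, Rational(-1, 5924)) = Rational(-1800, 1481)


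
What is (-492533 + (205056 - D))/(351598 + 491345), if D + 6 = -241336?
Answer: -46135/842943 ≈ -0.054731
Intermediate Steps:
D = -241342 (D = -6 - 241336 = -241342)
(-492533 + (205056 - D))/(351598 + 491345) = (-492533 + (205056 - 1*(-241342)))/(351598 + 491345) = (-492533 + (205056 + 241342))/842943 = (-492533 + 446398)*(1/842943) = -46135*1/842943 = -46135/842943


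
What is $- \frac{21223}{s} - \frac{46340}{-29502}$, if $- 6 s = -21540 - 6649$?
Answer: $- \frac{1225223708}{415815939} \approx -2.9466$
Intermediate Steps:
$s = \frac{28189}{6}$ ($s = - \frac{-21540 - 6649}{6} = \left(- \frac{1}{6}\right) \left(-28189\right) = \frac{28189}{6} \approx 4698.2$)
$- \frac{21223}{s} - \frac{46340}{-29502} = - \frac{21223}{\frac{28189}{6}} - \frac{46340}{-29502} = \left(-21223\right) \frac{6}{28189} - - \frac{23170}{14751} = - \frac{127338}{28189} + \frac{23170}{14751} = - \frac{1225223708}{415815939}$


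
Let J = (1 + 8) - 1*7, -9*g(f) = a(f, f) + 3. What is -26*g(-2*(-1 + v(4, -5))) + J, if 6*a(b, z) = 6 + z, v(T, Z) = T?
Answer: 32/3 ≈ 10.667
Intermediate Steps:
a(b, z) = 1 + z/6 (a(b, z) = (6 + z)/6 = 1 + z/6)
g(f) = -4/9 - f/54 (g(f) = -((1 + f/6) + 3)/9 = -(4 + f/6)/9 = -4/9 - f/54)
J = 2 (J = 9 - 7 = 2)
-26*g(-2*(-1 + v(4, -5))) + J = -26*(-4/9 - (-1)*(-1 + 4)/27) + 2 = -26*(-4/9 - (-1)*3/27) + 2 = -26*(-4/9 - 1/54*(-6)) + 2 = -26*(-4/9 + ⅑) + 2 = -26*(-⅓) + 2 = 26/3 + 2 = 32/3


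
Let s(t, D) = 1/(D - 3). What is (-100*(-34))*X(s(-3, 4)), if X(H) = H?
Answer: 3400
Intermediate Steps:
s(t, D) = 1/(-3 + D)
(-100*(-34))*X(s(-3, 4)) = (-100*(-34))/(-3 + 4) = 3400/1 = 3400*1 = 3400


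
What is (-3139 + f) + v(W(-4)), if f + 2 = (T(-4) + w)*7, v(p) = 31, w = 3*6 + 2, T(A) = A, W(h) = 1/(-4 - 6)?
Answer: -2998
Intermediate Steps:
W(h) = -1/10 (W(h) = 1/(-10) = -1/10)
w = 20 (w = 18 + 2 = 20)
f = 110 (f = -2 + (-4 + 20)*7 = -2 + 16*7 = -2 + 112 = 110)
(-3139 + f) + v(W(-4)) = (-3139 + 110) + 31 = -3029 + 31 = -2998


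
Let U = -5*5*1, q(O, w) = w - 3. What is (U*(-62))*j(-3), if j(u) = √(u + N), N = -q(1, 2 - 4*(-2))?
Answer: 1550*I*√10 ≈ 4901.5*I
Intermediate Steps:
q(O, w) = -3 + w
U = -25 (U = -25*1 = -25)
N = -7 (N = -(-3 + (2 - 4*(-2))) = -(-3 + (2 + 8)) = -(-3 + 10) = -1*7 = -7)
j(u) = √(-7 + u) (j(u) = √(u - 7) = √(-7 + u))
(U*(-62))*j(-3) = (-25*(-62))*√(-7 - 3) = 1550*√(-10) = 1550*(I*√10) = 1550*I*√10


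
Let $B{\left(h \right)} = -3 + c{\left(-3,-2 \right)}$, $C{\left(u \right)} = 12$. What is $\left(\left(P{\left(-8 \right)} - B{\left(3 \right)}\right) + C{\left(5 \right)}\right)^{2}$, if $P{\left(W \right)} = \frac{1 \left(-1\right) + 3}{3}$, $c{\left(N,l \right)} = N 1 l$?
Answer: $\frac{841}{9} \approx 93.444$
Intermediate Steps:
$c{\left(N,l \right)} = N l$
$B{\left(h \right)} = 3$ ($B{\left(h \right)} = -3 - -6 = -3 + 6 = 3$)
$P{\left(W \right)} = \frac{2}{3}$ ($P{\left(W \right)} = \left(-1 + 3\right) \frac{1}{3} = 2 \cdot \frac{1}{3} = \frac{2}{3}$)
$\left(\left(P{\left(-8 \right)} - B{\left(3 \right)}\right) + C{\left(5 \right)}\right)^{2} = \left(\left(\frac{2}{3} - 3\right) + 12\right)^{2} = \left(- \frac{7}{3} + 12\right)^{2} = \left(\frac{29}{3}\right)^{2} = \frac{841}{9}$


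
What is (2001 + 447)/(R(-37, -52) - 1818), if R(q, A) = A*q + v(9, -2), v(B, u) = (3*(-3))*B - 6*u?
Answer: 2448/37 ≈ 66.162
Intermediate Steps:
v(B, u) = -9*B - 6*u
R(q, A) = -69 + A*q (R(q, A) = A*q + (-9*9 - 6*(-2)) = A*q + (-81 + 12) = A*q - 69 = -69 + A*q)
(2001 + 447)/(R(-37, -52) - 1818) = (2001 + 447)/((-69 - 52*(-37)) - 1818) = 2448/((-69 + 1924) - 1818) = 2448/(1855 - 1818) = 2448/37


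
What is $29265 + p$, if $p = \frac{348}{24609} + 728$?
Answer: $\frac{246032695}{8203} \approx 29993.0$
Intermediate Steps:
$p = \frac{5971900}{8203}$ ($p = 348 \cdot \frac{1}{24609} + 728 = \frac{116}{8203} + 728 = \frac{5971900}{8203} \approx 728.01$)
$29265 + p = 29265 + \frac{5971900}{8203} = \frac{246032695}{8203}$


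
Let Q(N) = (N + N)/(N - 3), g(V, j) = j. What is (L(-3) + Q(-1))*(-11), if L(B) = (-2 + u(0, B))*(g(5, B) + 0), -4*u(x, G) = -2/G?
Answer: -77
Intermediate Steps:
u(x, G) = 1/(2*G) (u(x, G) = -(-1)/(2*G) = 1/(2*G))
Q(N) = 2*N/(-3 + N) (Q(N) = (2*N)/(-3 + N) = 2*N/(-3 + N))
L(B) = B*(-2 + 1/(2*B)) (L(B) = (-2 + 1/(2*B))*(B + 0) = (-2 + 1/(2*B))*B = B*(-2 + 1/(2*B)))
(L(-3) + Q(-1))*(-11) = ((½ - 2*(-3)) + 2*(-1)/(-3 - 1))*(-11) = ((½ + 6) + 2*(-1)/(-4))*(-11) = (13/2 + 2*(-1)*(-¼))*(-11) = (13/2 + ½)*(-11) = 7*(-11) = -77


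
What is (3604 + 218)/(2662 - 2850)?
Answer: -1911/94 ≈ -20.330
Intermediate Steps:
(3604 + 218)/(2662 - 2850) = 3822/(-188) = 3822*(-1/188) = -1911/94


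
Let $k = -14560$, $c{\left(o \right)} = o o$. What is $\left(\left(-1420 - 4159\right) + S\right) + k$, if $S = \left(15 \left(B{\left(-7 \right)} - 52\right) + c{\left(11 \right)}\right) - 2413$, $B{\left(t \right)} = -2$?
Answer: $-23241$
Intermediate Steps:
$c{\left(o \right)} = o^{2}$
$S = -3102$ ($S = \left(15 \left(-2 - 52\right) + 11^{2}\right) - 2413 = \left(15 \left(-54\right) + 121\right) - 2413 = \left(-810 + 121\right) - 2413 = -689 - 2413 = -3102$)
$\left(\left(-1420 - 4159\right) + S\right) + k = \left(\left(-1420 - 4159\right) - 3102\right) - 14560 = \left(-5579 - 3102\right) - 14560 = -8681 - 14560 = -23241$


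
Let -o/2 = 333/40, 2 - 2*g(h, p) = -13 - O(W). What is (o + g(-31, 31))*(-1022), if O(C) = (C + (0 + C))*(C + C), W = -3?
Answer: -90447/10 ≈ -9044.7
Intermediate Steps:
O(C) = 4*C**2 (O(C) = (C + C)*(2*C) = (2*C)*(2*C) = 4*C**2)
g(h, p) = 51/2 (g(h, p) = 1 - (-13 - 4*(-3)**2)/2 = 1 - (-13 - 4*9)/2 = 1 - (-13 - 1*36)/2 = 1 - (-13 - 36)/2 = 1 - 1/2*(-49) = 1 + 49/2 = 51/2)
o = -333/20 (o = -666/40 = -2*333/40 = -333/20 ≈ -16.650)
(o + g(-31, 31))*(-1022) = (-333/20 + 51/2)*(-1022) = (177/20)*(-1022) = -90447/10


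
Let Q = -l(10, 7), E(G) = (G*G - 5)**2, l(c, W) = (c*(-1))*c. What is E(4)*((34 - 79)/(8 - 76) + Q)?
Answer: 828245/68 ≈ 12180.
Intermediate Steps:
l(c, W) = -c**2 (l(c, W) = (-c)*c = -c**2)
E(G) = (-5 + G**2)**2 (E(G) = (G**2 - 5)**2 = (-5 + G**2)**2)
Q = 100 (Q = -(-1)*10**2 = -(-1)*100 = -1*(-100) = 100)
E(4)*((34 - 79)/(8 - 76) + Q) = (-5 + 4**2)**2*((34 - 79)/(8 - 76) + 100) = (-5 + 16)**2*(-45/(-68) + 100) = 11**2*(-45*(-1/68) + 100) = 121*(45/68 + 100) = 121*(6845/68) = 828245/68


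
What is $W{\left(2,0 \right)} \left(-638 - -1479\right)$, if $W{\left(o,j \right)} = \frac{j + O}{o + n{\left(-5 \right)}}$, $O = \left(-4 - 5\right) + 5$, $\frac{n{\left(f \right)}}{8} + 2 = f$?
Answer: $\frac{1682}{27} \approx 62.296$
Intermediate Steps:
$n{\left(f \right)} = -16 + 8 f$
$O = -4$ ($O = -9 + 5 = -4$)
$W{\left(o,j \right)} = \frac{-4 + j}{-56 + o}$ ($W{\left(o,j \right)} = \frac{j - 4}{o + \left(-16 + 8 \left(-5\right)\right)} = \frac{-4 + j}{o - 56} = \frac{-4 + j}{-56 + o}$)
$W{\left(2,0 \right)} \left(-638 - -1479\right) = \frac{-4 + 0}{-56 + 2} \left(-638 - -1479\right) = \frac{1}{-54} \left(-4\right) \left(-638 + 1479\right) = \left(- \frac{1}{54}\right) \left(-4\right) 841 = \frac{2}{27} \cdot 841 = \frac{1682}{27}$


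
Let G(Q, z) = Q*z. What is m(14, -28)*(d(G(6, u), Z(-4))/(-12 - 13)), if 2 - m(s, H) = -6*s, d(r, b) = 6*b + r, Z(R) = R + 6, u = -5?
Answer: 1548/25 ≈ 61.920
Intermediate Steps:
Z(R) = 6 + R
d(r, b) = r + 6*b
m(s, H) = 2 + 6*s (m(s, H) = 2 - (-6)*s = 2 + 6*s)
m(14, -28)*(d(G(6, u), Z(-4))/(-12 - 13)) = (2 + 6*14)*((6*(-5) + 6*(6 - 4))/(-12 - 13)) = (2 + 84)*((-30 + 6*2)/(-25)) = 86*(-(-30 + 12)/25) = 86*(-1/25*(-18)) = 86*(18/25) = 1548/25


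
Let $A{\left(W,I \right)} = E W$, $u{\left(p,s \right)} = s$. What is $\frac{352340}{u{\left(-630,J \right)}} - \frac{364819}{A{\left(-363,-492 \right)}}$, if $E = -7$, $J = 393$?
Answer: $\frac{11935271}{15851} \approx 752.97$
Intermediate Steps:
$A{\left(W,I \right)} = - 7 W$
$\frac{352340}{u{\left(-630,J \right)}} - \frac{364819}{A{\left(-363,-492 \right)}} = \frac{352340}{393} - \frac{364819}{\left(-7\right) \left(-363\right)} = 352340 \cdot \frac{1}{393} - \frac{364819}{2541} = \frac{352340}{393} - \frac{52117}{363} = \frac{11935271}{15851}$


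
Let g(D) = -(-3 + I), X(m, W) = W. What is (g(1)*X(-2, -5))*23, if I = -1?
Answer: -460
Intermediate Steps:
g(D) = 4 (g(D) = -(-3 - 1) = -1*(-4) = 4)
(g(1)*X(-2, -5))*23 = (4*(-5))*23 = -20*23 = -460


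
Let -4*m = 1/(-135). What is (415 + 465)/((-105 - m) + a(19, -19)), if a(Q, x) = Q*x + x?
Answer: -475200/261901 ≈ -1.8144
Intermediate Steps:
a(Q, x) = x + Q*x
m = 1/540 (m = -¼/(-135) = -¼*(-1/135) = 1/540 ≈ 0.0018519)
(415 + 465)/((-105 - m) + a(19, -19)) = (415 + 465)/((-105 - 1*1/540) - 19*(1 + 19)) = 880/((-105 - 1/540) - 19*20) = 880/(-56701/540 - 380) = 880/(-261901/540) = 880*(-540/261901) = -475200/261901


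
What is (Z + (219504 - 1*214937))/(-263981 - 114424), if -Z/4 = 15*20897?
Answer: 1249253/378405 ≈ 3.3014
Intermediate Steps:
Z = -1253820 (Z = -60*20897 = -4*313455 = -1253820)
(Z + (219504 - 1*214937))/(-263981 - 114424) = (-1253820 + (219504 - 1*214937))/(-263981 - 114424) = (-1253820 + (219504 - 214937))/(-378405) = (-1253820 + 4567)*(-1/378405) = -1249253*(-1/378405) = 1249253/378405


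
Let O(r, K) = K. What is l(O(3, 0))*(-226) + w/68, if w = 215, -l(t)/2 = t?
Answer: 215/68 ≈ 3.1618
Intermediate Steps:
l(t) = -2*t
l(O(3, 0))*(-226) + w/68 = -2*0*(-226) + 215/68 = 0*(-226) + 215*(1/68) = 0 + 215/68 = 215/68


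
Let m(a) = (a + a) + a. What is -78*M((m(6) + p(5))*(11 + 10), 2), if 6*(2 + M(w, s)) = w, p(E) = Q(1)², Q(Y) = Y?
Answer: -5031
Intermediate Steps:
m(a) = 3*a (m(a) = 2*a + a = 3*a)
p(E) = 1 (p(E) = 1² = 1)
M(w, s) = -2 + w/6
-78*M((m(6) + p(5))*(11 + 10), 2) = -78*(-2 + ((3*6 + 1)*(11 + 10))/6) = -78*(-2 + ((18 + 1)*21)/6) = -78*(-2 + (19*21)/6) = -78*(-2 + (⅙)*399) = -78*(-2 + 133/2) = -78*129/2 = -5031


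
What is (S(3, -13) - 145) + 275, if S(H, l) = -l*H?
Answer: 169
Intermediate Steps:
S(H, l) = -H*l
(S(3, -13) - 145) + 275 = (-1*3*(-13) - 145) + 275 = (39 - 145) + 275 = -106 + 275 = 169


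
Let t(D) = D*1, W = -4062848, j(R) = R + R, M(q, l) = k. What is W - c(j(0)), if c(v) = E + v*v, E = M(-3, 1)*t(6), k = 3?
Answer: -4062866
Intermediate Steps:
M(q, l) = 3
j(R) = 2*R
t(D) = D
E = 18 (E = 3*6 = 18)
c(v) = 18 + v² (c(v) = 18 + v*v = 18 + v²)
W - c(j(0)) = -4062848 - (18 + (2*0)²) = -4062848 - (18 + 0²) = -4062848 - (18 + 0) = -4062848 - 1*18 = -4062848 - 18 = -4062866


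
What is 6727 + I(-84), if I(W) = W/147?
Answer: 47085/7 ≈ 6726.4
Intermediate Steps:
I(W) = W/147 (I(W) = W*(1/147) = W/147)
6727 + I(-84) = 6727 + (1/147)*(-84) = 6727 - 4/7 = 47085/7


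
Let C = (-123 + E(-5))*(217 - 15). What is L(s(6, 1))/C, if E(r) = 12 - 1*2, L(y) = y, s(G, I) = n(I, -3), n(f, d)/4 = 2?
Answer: -4/11413 ≈ -0.00035048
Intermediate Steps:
n(f, d) = 8 (n(f, d) = 4*2 = 8)
s(G, I) = 8
E(r) = 10 (E(r) = 12 - 2 = 10)
C = -22826 (C = (-123 + 10)*(217 - 15) = -113*202 = -22826)
L(s(6, 1))/C = 8/(-22826) = 8*(-1/22826) = -4/11413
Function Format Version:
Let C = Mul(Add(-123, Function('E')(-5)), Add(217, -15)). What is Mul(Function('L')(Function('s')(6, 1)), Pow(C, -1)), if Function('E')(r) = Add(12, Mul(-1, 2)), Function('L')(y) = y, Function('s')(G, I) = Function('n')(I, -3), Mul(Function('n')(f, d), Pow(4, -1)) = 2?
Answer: Rational(-4, 11413) ≈ -0.00035048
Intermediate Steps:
Function('n')(f, d) = 8 (Function('n')(f, d) = Mul(4, 2) = 8)
Function('s')(G, I) = 8
Function('E')(r) = 10 (Function('E')(r) = Add(12, -2) = 10)
C = -22826 (C = Mul(Add(-123, 10), Add(217, -15)) = Mul(-113, 202) = -22826)
Mul(Function('L')(Function('s')(6, 1)), Pow(C, -1)) = Mul(8, Pow(-22826, -1)) = Mul(8, Rational(-1, 22826)) = Rational(-4, 11413)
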